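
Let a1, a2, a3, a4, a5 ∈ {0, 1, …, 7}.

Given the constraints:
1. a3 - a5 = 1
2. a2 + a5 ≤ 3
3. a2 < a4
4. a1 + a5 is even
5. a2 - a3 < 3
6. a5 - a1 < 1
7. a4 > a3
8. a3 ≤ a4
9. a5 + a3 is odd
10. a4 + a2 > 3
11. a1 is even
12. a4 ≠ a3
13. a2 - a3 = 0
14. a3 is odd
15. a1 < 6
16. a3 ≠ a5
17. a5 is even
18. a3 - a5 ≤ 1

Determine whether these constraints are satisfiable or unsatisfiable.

Take a1 = 0, a2 = 1, a3 = 1, a4 = 4, a5 = 0. Then constraint 1: a3 - a5 = 1; constraint 2: a2 + a5 = 1, and every other listed constraint is also met.

Satisfiable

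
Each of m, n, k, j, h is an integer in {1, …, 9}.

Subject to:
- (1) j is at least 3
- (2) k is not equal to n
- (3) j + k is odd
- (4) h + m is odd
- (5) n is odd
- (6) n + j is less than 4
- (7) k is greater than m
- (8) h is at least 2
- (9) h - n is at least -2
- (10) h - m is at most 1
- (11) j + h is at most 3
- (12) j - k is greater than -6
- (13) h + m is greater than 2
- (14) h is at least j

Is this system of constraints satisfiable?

Unsatisfiable

From constraint 1: j ≥ 3. From constraint 8: h ≥ 2. Hence j + h ≥ 5. But constraint 11 requires j + h ≤ 3, and 3 < 5. Contradiction.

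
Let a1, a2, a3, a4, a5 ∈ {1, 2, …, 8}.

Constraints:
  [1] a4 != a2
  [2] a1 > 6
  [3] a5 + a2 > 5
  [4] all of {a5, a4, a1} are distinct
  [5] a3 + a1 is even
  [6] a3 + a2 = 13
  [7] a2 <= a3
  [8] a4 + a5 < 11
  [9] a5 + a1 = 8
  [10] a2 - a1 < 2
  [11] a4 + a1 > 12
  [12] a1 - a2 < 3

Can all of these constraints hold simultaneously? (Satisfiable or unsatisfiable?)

Satisfiable

The assignment a1 = 7, a2 = 6, a3 = 7, a4 = 8, a5 = 1 works:
  constraint 3 holds since a5 + a2 = 7.
  constraint 6 holds since a3 + a2 = 13.
The rest check out directly.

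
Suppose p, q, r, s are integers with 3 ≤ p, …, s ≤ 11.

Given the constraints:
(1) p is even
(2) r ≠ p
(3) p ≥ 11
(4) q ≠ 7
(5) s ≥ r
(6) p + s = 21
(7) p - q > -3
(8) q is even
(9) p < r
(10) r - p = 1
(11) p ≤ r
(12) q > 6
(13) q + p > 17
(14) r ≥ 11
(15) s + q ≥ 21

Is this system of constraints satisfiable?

Unsatisfiable

From constraint 3: p ≥ 11. From constraints 5 and 14: s ≥ r ≥ 11. Hence p + s ≥ 22. But constraint 6 requires p + s = 21, and 21 < 22. Contradiction.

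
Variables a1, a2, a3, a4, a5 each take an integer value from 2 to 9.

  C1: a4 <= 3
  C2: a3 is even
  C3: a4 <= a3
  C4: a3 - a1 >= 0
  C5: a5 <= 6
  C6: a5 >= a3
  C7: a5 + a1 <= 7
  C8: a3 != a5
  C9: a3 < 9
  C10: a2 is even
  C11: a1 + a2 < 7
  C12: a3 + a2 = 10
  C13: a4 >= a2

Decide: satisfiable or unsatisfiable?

From constraints 5 and 6: a3 ≤ a5 ≤ 6. From constraints 1 and 13: a2 ≤ a4 ≤ 3. Hence a3 + a2 ≤ 9. But constraint 12 requires a3 + a2 = 10, and 10 > 9. Contradiction.

Unsatisfiable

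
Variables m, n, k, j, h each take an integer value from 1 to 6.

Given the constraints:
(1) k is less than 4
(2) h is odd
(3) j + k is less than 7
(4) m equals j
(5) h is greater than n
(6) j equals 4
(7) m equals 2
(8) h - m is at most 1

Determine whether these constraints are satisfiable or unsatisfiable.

Unsatisfiable

Constraint 7 fixes m = 2 and constraint 6 fixes j = 4, but constraint 4 requires m = j. Since 2 ≠ 4, contradiction.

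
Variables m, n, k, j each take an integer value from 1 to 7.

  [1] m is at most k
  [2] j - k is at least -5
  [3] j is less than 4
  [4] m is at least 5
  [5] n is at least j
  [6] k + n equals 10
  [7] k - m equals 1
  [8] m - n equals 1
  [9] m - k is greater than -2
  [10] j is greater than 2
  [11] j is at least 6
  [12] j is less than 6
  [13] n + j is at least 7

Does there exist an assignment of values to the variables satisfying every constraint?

Unsatisfiable

From constraints 1 and 4: k ≥ m ≥ 5. From constraints 5 and 11: n ≥ j ≥ 6. Hence k + n ≥ 11. But constraint 6 requires k + n = 10, and 10 < 11. Contradiction.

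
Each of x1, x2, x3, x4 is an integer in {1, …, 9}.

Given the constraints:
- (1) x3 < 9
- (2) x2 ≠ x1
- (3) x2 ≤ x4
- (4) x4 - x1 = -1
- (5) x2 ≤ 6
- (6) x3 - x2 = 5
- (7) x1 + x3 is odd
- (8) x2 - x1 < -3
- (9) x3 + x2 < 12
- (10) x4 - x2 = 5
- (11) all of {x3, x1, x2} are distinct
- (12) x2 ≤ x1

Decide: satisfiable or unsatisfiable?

Satisfiable

Setting (x1, x2, x3, x4) = (8, 2, 7, 7) satisfies everything: constraint 4: x4 - x1 = -1; constraint 6: x3 - x2 = 5; constraint 8: x2 - x1 = -6, and the others follow.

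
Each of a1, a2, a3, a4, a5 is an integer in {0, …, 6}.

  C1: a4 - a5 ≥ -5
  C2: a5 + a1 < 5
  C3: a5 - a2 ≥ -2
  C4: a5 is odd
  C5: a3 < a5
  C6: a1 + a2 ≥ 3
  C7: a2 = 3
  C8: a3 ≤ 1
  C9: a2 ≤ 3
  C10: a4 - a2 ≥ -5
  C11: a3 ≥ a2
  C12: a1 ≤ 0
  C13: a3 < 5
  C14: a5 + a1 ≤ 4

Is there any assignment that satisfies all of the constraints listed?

From constraint 12: a1 ≤ 0. From constraints 8 and 11: a2 ≤ a3 ≤ 1. Hence a1 + a2 ≤ 1. But constraint 6 requires a1 + a2 ≥ 3, and 3 > 1. Contradiction.

Unsatisfiable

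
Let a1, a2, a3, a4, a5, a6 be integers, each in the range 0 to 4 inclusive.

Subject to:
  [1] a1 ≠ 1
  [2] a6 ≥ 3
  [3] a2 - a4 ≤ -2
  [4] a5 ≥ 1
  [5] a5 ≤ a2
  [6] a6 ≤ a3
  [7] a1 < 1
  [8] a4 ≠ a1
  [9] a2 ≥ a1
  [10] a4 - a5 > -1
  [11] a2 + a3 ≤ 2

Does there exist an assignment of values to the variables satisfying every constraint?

Unsatisfiable

From constraints 4 and 5: a2 ≥ a5 ≥ 1. From constraints 2 and 6: a3 ≥ a6 ≥ 3. Hence a2 + a3 ≥ 4. But constraint 11 requires a2 + a3 ≤ 2, and 2 < 4. Contradiction.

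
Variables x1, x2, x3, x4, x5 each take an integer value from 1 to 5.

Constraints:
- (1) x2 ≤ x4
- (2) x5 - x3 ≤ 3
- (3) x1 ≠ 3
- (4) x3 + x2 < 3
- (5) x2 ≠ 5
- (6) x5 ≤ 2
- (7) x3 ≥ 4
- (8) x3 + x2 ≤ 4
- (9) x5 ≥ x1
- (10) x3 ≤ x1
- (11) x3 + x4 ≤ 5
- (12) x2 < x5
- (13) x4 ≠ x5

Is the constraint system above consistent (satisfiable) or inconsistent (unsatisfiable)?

Unsatisfiable

From constraints 7 and 10: x1 ≥ x3 and x3 ≥ 4, so x1 ≥ 4. From constraints 6 and 9: x1 ≤ x5 and x5 ≤ 2, so x1 ≤ 2. But 2 < 4, so no value of x1 works.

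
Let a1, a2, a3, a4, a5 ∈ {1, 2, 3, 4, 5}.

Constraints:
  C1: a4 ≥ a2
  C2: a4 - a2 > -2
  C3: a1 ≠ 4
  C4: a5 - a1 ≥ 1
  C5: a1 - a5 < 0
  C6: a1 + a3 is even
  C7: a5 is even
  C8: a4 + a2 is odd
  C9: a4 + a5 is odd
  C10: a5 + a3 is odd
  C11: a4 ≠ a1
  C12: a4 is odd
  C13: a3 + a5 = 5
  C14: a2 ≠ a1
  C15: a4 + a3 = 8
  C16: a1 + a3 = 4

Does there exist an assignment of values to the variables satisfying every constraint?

Satisfiable

One satisfying assignment is a1 = 1, a2 = 4, a3 = 3, a4 = 5, a5 = 2.
For the less obvious constraints — constraint 2: a4 - a2 = 1; constraint 4: a5 - a1 = 1 — and the others hold by inspection.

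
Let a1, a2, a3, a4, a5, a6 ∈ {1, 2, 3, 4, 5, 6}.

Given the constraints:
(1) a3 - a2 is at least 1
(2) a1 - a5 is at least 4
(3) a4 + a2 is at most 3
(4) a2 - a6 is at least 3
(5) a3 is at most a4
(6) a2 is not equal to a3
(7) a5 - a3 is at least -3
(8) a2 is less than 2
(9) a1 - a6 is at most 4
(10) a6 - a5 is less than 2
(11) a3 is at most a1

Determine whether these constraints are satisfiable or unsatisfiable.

Constraints 1, 2, 4, 7, and 9 give a2 − a6 ≥ 3, a6 − a1 ≥ -4, a1 − a5 ≥ 4, a5 − a3 ≥ -3, a3 − a2 ≥ 1.
Adding all 5 inequalities: the left sides telescope to 0, and the right sides sum to 3 + (-4) + 4 + (-3) + 1 = 1. So 0 ≥ 1, which is false.

Unsatisfiable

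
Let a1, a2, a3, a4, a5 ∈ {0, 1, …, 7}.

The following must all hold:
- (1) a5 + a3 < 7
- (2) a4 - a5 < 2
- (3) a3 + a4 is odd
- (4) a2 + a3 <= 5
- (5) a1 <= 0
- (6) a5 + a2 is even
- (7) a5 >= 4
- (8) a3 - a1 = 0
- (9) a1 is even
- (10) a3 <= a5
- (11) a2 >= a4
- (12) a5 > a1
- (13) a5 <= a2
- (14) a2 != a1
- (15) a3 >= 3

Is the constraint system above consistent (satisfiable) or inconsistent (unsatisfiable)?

Unsatisfiable

From constraints 7 and 13: a2 ≥ a5 ≥ 4. From constraint 15: a3 ≥ 3. Hence a2 + a3 ≥ 7. But constraint 4 requires a2 + a3 ≤ 5, and 5 < 7. Contradiction.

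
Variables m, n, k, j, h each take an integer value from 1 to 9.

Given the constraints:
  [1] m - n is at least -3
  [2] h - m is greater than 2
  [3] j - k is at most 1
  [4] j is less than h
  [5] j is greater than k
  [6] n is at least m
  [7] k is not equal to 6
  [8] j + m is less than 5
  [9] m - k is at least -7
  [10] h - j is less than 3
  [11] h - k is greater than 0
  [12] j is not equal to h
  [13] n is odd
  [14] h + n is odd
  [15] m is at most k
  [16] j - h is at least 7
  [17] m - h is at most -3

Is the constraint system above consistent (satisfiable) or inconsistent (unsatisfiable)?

Constraints 3, 9, 16, and 17 give m − k ≥ -7, k − j ≥ -1, j − h ≥ 7, h − m ≥ 3.
Adding all 4 inequalities: the left sides telescope to 0, and the right sides sum to (-7) + (-1) + 7 + 3 = 2. So 0 ≥ 2, which is false.

Unsatisfiable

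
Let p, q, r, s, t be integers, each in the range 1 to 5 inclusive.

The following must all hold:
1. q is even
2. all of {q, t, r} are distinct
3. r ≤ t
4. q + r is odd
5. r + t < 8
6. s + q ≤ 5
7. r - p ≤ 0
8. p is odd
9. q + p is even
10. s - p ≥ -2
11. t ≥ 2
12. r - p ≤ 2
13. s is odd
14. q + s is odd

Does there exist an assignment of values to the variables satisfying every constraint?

Constraint 1 makes q even and constraint 8 makes p odd, so q + p must be odd. Constraint 9 says q + p is even — contradiction.

Unsatisfiable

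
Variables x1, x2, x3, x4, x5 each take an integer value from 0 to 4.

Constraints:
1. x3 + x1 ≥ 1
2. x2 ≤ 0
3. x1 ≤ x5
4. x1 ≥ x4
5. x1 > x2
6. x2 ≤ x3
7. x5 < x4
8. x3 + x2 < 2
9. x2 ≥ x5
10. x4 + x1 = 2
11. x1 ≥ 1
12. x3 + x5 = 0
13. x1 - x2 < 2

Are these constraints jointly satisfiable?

Unsatisfiable

Constraints 3, 5, and 9 give x1 ≤ x5, x5 ≤ x2, x2 < x1. Chaining: x1 ≤ x5 ≤ x2 < x1, which forces x1 < x1 — impossible.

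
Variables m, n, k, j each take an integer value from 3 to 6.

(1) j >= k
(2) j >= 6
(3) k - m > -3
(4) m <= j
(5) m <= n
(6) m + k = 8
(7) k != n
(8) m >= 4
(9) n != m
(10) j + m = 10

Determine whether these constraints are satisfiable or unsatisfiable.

Take m = 4, n = 5, k = 4, j = 6. Then constraint 3: k - m = 0; constraint 6: m + k = 8, and every other listed constraint is also met.

Satisfiable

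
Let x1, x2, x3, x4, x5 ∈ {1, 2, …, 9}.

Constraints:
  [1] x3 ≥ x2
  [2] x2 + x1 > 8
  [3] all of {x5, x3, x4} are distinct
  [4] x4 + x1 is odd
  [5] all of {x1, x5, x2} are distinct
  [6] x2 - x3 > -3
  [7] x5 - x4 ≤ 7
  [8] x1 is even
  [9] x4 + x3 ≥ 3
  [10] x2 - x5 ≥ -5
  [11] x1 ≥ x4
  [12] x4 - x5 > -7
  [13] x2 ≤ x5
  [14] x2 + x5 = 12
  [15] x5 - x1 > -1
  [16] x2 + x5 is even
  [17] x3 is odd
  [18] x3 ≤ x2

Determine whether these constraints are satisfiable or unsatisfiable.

Satisfiable

Setting (x1, x2, x3, x4, x5) = (6, 5, 5, 1, 7) satisfies everything: constraint 2: x2 + x1 = 11; constraint 6: x2 - x3 = 0; constraint 7: x5 - x4 = 6, and the others follow.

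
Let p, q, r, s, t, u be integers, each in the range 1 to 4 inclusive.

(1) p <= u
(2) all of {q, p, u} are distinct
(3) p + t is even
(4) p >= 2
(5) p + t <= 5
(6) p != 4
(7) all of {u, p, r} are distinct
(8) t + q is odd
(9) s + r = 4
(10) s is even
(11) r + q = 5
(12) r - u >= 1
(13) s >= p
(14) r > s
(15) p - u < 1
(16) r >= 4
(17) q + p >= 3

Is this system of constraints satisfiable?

Unsatisfiable

From constraints 4 and 13: s ≥ p ≥ 2. From constraint 16: r ≥ 4. Hence s + r ≥ 6. But constraint 9 requires s + r = 4, and 4 < 6. Contradiction.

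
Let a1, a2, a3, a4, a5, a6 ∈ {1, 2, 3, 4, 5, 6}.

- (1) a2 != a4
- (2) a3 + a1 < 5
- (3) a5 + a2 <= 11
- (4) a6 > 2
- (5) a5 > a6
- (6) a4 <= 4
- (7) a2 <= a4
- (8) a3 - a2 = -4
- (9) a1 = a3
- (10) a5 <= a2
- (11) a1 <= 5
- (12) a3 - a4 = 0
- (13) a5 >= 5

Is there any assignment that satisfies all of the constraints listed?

Unsatisfiable

From constraints 10 and 13: a2 ≥ a5 and a5 ≥ 5, so a2 ≥ 5. From constraints 6 and 7: a2 ≤ a4 and a4 ≤ 4, so a2 ≤ 4. But 4 < 5, so no value of a2 works.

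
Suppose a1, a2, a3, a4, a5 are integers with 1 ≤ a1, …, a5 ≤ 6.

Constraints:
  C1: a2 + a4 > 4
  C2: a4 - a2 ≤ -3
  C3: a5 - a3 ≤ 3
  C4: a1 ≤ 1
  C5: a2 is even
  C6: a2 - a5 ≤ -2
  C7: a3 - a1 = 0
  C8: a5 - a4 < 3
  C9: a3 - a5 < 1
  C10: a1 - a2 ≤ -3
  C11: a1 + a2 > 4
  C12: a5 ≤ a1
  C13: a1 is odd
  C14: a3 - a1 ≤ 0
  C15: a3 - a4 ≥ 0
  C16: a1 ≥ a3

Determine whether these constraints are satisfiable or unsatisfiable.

Unsatisfiable

Constraints 3, 6, 10, and 14 give a3 − a5 ≥ -3, a5 − a2 ≥ 2, a2 − a1 ≥ 3, a1 − a3 ≥ 0.
Adding all 4 inequalities: the left sides telescope to 0, and the right sides sum to (-3) + 2 + 3 + 0 = 2. So 0 ≥ 2, which is false.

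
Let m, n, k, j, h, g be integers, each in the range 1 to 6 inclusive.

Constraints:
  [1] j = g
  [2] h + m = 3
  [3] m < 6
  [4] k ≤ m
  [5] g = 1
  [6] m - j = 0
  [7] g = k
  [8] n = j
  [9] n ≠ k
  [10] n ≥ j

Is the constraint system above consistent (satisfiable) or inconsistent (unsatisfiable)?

From constraints 1, 7, and 8, n = j = g = k, so n = k. But constraint 9 says n ≠ k. Contradiction.

Unsatisfiable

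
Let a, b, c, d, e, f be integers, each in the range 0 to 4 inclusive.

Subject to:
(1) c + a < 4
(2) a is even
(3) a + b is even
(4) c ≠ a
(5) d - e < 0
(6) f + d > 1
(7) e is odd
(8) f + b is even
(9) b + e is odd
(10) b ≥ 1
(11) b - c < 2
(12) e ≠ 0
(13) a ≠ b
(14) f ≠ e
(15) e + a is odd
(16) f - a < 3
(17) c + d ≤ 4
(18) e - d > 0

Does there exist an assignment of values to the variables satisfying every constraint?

One satisfying assignment is a = 0, b = 4, c = 3, d = 0, e = 3, f = 2.
For the less obvious constraints — constraint 1: c + a = 3; constraint 5: d - e = -3 — and the others hold by inspection.

Satisfiable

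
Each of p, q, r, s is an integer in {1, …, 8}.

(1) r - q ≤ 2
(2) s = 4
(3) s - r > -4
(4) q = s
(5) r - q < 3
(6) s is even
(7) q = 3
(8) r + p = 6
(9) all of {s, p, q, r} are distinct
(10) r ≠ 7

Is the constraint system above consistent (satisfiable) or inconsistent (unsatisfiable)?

Constraint 7 fixes q = 3 and constraint 2 fixes s = 4, but constraint 4 requires q = s. Since 3 ≠ 4, contradiction.

Unsatisfiable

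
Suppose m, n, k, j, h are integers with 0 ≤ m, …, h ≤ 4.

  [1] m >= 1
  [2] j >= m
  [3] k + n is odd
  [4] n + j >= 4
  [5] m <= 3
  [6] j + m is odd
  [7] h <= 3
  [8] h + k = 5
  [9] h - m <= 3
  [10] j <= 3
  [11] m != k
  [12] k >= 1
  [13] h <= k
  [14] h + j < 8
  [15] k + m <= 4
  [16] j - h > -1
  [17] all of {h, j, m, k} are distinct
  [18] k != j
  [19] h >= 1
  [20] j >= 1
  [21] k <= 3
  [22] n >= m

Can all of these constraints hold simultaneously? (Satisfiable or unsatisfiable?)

Unsatisfiable

Constraints 1, 5, 7, 10, 12, 19, 20, and 21 confine each of h, j, m, k to the 3 values {1, …, 3}.
Constraint 17 requires all 4 of them to be distinct, but only 3 values are available — impossible by the pigeonhole principle.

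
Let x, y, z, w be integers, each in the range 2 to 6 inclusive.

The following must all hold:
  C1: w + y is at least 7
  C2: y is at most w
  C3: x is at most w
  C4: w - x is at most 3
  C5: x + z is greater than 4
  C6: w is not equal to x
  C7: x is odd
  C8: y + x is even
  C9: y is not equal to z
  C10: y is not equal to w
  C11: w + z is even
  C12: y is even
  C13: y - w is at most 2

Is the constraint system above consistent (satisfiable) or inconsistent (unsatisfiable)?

Unsatisfiable

Constraint 12 makes y even and constraint 7 makes x odd, so y + x must be odd. Constraint 8 says y + x is even — contradiction.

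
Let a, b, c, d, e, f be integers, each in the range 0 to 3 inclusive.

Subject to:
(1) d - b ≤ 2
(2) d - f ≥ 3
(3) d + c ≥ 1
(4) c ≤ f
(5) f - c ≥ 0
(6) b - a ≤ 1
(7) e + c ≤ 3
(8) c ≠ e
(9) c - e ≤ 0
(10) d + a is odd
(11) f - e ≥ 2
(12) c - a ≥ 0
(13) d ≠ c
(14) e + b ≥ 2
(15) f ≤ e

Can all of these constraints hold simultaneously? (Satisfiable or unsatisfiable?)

Unsatisfiable

Constraints 1, 2, 6, 9, 11, and 12 give f − e ≥ 2, e − c ≥ 0, c − a ≥ 0, a − b ≥ -1, b − d ≥ -2, d − f ≥ 3.
Adding all 6 inequalities: the left sides telescope to 0, and the right sides sum to 2 + 0 + 0 + (-1) + (-2) + 3 = 2. So 0 ≥ 2, which is false.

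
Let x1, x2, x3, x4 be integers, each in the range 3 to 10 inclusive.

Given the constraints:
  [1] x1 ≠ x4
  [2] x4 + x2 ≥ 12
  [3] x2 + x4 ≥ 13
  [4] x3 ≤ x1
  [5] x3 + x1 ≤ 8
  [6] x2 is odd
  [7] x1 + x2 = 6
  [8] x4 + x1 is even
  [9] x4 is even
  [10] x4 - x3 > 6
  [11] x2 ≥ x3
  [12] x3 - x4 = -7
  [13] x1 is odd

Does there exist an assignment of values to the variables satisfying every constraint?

Unsatisfiable

Constraint 9 makes x4 even and constraint 13 makes x1 odd, so x4 + x1 must be odd. Constraint 8 says x4 + x1 is even — contradiction.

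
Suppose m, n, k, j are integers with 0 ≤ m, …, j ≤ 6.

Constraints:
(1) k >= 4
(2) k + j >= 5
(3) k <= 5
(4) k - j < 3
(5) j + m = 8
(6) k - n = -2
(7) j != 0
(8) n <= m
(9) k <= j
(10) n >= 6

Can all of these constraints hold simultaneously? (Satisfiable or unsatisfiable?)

From constraints 1 and 9: j ≥ k ≥ 4. From constraints 8 and 10: m ≥ n ≥ 6. Hence j + m ≥ 10. But constraint 5 requires j + m = 8, and 8 < 10. Contradiction.

Unsatisfiable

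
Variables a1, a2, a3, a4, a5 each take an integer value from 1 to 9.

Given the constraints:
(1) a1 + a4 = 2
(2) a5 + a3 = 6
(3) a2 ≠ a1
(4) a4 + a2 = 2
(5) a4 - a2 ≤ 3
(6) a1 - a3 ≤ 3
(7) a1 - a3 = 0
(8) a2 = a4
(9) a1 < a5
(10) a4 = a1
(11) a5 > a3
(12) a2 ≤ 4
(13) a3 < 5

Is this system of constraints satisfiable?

Unsatisfiable

From constraints 8 and 10, a2 = a4 = a1, so a2 = a1. But constraint 3 says a2 ≠ a1. Contradiction.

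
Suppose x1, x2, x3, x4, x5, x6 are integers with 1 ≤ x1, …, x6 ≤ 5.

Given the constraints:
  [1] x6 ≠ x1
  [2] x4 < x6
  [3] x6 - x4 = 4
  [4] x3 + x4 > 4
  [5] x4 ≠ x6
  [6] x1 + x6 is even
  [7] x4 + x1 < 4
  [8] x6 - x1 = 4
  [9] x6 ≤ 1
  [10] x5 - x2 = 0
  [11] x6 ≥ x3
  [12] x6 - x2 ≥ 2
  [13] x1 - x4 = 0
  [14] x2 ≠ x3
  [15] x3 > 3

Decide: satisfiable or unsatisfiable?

Unsatisfiable

From constraint 15: x3 ≥ 4. From constraints 9 and 11: x3 ≤ x6 and x6 ≤ 1, so x3 ≤ 1. But 1 < 4, so no value of x3 works.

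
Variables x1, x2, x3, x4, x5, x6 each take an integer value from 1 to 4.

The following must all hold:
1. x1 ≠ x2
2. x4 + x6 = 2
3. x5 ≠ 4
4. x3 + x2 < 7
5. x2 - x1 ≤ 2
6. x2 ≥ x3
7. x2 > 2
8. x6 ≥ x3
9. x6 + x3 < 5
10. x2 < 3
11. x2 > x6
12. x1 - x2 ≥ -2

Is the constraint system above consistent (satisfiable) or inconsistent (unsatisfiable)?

Unsatisfiable

From constraint 7: x2 ≥ 3. From constraint 10: x2 ≤ 2. But 2 < 3, so no value of x2 works.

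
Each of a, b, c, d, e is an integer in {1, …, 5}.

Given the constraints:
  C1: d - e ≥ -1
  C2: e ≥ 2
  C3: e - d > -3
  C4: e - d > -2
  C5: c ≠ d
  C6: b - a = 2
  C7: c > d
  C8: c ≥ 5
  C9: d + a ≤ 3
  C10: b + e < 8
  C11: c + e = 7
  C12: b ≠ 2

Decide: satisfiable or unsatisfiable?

Satisfiable

The assignment a = 1, b = 3, c = 5, d = 2, e = 2 works:
  constraint 1 holds since d - e = 0.
  constraint 3 holds since e - d = 0.
  constraint 4 holds since e - d = 0.
The rest check out directly.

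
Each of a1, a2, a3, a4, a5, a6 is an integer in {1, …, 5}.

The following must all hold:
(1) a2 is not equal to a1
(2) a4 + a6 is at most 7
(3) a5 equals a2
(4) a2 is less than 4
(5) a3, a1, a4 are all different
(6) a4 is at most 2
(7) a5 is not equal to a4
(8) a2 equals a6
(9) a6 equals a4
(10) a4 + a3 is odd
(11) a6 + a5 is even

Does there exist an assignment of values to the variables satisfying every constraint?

Unsatisfiable

From constraints 3, 8, and 9, a5 = a2 = a6 = a4, so a5 = a4. But constraint 7 says a5 ≠ a4. Contradiction.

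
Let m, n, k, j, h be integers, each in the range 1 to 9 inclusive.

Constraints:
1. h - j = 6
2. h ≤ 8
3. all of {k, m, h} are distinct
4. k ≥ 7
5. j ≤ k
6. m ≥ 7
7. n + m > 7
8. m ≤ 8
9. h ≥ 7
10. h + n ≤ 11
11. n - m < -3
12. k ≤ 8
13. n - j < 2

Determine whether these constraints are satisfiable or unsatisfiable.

Constraints 2, 4, 6, 8, 9, and 12 confine each of k, m, h to the 2 values {7, 8}.
Constraint 3 requires all 3 of them to be distinct, but only 2 values are available — impossible by the pigeonhole principle.

Unsatisfiable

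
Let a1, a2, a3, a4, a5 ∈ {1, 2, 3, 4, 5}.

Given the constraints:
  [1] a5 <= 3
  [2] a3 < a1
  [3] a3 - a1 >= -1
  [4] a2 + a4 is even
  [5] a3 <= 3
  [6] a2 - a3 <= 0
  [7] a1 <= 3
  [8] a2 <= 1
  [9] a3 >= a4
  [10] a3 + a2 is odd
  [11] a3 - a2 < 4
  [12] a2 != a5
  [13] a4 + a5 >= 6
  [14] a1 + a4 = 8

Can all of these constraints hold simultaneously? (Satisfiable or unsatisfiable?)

From constraint 7: a1 ≤ 3. From constraints 5 and 9: a4 ≤ a3 ≤ 3. Hence a1 + a4 ≤ 6. But constraint 14 requires a1 + a4 = 8, and 8 > 6. Contradiction.

Unsatisfiable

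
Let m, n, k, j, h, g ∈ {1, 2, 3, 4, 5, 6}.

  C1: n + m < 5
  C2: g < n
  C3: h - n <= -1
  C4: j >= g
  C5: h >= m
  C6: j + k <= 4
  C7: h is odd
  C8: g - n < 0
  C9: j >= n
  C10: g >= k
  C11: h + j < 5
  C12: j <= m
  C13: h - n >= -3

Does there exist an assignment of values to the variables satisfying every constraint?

Unsatisfiable

Constraints 3, 5, 9, and 12 give h < n, n ≤ j, j ≤ m, m ≤ h. Chaining: h < n ≤ j ≤ m ≤ h, which forces h < h — impossible.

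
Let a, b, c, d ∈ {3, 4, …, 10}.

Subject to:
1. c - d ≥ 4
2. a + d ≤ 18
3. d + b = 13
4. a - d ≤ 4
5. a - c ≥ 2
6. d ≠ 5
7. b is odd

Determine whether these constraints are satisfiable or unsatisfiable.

Unsatisfiable

Constraints 1, 4, and 5 give a − c ≥ 2, c − d ≥ 4, d − a ≥ -4.
Adding all 3 inequalities: the left sides telescope to 0, and the right sides sum to 2 + 4 + (-4) = 2. So 0 ≥ 2, which is false.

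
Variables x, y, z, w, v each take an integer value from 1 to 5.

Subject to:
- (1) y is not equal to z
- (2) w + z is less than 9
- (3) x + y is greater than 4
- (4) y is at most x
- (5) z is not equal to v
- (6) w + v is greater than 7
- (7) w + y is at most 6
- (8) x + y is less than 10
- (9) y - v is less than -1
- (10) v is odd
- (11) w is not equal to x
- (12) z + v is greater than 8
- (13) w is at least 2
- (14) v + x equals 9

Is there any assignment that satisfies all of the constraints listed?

Satisfiable

Take x = 4, y = 3, z = 4, w = 3, v = 5. Then constraint 2: w + z = 7; constraint 3: x + y = 7, and every other listed constraint is also met.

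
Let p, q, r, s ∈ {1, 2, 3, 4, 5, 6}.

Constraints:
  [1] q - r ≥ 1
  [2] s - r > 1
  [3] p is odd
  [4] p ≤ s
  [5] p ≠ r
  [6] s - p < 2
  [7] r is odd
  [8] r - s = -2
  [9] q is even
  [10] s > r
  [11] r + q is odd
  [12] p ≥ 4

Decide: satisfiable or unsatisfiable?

Satisfiable

Try p = 5, q = 6, r = 3, s = 5.
Check constraint 1: q - r = 3; constraint 2: s - r = 2. The remaining constraints are straightforward to verify.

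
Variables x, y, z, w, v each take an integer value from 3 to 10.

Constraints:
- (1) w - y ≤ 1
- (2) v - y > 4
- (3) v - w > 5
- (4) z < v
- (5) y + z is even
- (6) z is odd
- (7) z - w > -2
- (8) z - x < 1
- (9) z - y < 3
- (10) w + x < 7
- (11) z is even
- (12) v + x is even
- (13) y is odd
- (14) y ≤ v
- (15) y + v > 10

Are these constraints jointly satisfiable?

Unsatisfiable

Constraint 13 makes y odd and constraint 11 makes z even, so y + z must be odd. Constraint 5 says y + z is even — contradiction.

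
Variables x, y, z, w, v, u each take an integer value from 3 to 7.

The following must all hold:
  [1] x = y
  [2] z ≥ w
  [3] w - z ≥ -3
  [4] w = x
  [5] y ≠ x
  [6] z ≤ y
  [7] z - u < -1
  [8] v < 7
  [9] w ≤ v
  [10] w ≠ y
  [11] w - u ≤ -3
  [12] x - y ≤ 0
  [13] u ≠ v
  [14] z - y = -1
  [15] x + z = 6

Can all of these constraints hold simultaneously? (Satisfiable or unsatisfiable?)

From constraints 1 and 4, w = x = y, so w = y. But constraint 10 says w ≠ y. Contradiction.

Unsatisfiable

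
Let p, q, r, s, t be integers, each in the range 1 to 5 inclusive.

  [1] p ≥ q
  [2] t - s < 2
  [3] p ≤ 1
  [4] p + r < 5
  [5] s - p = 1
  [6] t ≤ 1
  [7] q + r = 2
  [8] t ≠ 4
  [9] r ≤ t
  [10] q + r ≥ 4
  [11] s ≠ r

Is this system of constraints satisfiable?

From constraints 1 and 3: q ≤ p ≤ 1. From constraints 6 and 9: r ≤ t ≤ 1. Hence q + r ≤ 2. But constraint 10 requires q + r ≥ 4, and 4 > 2. Contradiction.

Unsatisfiable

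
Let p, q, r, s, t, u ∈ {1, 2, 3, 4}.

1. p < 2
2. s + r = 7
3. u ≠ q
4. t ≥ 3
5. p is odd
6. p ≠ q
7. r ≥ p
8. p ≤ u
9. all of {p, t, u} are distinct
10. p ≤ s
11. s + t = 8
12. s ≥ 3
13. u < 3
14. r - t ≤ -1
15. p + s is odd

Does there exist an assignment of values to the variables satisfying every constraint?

One satisfying assignment is p = 1, q = 4, r = 3, s = 4, t = 4, u = 2.
For the less obvious constraints — constraint 2: s + r = 7; constraint 11: s + t = 8; constraint 14: r - t = -1 — and the others hold by inspection.

Satisfiable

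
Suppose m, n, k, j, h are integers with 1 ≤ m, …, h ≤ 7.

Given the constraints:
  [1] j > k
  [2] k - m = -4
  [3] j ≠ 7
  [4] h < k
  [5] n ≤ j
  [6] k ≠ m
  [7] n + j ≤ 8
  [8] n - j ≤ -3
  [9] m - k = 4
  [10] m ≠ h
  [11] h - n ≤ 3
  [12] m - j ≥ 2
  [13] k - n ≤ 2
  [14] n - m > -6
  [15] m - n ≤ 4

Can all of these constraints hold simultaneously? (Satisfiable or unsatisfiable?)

Constraints 8, 12, and 15 give m − j ≥ 2, j − n ≥ 3, n − m ≥ -4.
Adding all 3 inequalities: the left sides telescope to 0, and the right sides sum to 2 + 3 + (-4) = 1. So 0 ≥ 1, which is false.

Unsatisfiable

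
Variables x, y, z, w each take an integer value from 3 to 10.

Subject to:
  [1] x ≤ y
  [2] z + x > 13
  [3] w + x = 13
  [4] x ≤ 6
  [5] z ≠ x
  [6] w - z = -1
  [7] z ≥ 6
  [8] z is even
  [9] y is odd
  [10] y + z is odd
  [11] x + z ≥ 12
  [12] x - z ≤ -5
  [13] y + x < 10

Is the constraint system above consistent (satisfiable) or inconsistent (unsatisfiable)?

Satisfiable

The assignment x = 4, y = 5, z = 10, w = 9 works:
  constraint 2 holds since z + x = 14.
  constraint 3 holds since w + x = 13.
  constraint 6 holds since w - z = -1.
The rest check out directly.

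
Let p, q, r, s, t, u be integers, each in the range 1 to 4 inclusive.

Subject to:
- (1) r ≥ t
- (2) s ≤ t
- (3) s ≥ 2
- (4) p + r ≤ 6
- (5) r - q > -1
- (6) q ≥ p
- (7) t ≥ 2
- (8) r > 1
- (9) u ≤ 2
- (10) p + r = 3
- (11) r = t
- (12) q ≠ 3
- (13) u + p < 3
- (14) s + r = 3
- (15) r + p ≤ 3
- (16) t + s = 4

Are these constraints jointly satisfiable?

From constraint 3: s ≥ 2. From constraints 1 and 7: r ≥ t ≥ 2. Hence s + r ≥ 4. But constraint 14 requires s + r = 3, and 3 < 4. Contradiction.

Unsatisfiable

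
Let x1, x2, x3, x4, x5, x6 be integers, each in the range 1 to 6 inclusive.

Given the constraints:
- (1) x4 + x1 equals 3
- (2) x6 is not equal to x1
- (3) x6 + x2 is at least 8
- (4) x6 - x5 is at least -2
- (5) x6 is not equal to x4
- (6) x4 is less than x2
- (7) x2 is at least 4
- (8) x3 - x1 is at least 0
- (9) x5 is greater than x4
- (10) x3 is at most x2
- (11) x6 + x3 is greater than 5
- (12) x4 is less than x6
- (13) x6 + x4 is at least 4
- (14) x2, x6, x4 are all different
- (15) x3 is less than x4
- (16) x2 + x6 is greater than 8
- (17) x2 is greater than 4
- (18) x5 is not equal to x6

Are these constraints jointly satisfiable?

One satisfying assignment is x1 = 1, x2 = 6, x3 = 1, x4 = 2, x5 = 6, x6 = 5.
For the less obvious constraints — constraint 1: x4 + x1 = 3; constraint 3: x6 + x2 = 11; constraint 4: x6 - x5 = -1 — and the others hold by inspection.

Satisfiable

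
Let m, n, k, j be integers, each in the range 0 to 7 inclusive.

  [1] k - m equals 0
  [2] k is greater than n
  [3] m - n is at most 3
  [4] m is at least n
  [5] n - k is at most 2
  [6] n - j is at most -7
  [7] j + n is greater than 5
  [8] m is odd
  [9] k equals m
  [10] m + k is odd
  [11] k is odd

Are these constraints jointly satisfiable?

Unsatisfiable

Constraint 8 makes m odd and constraint 11 makes k odd, so m + k must be even. Constraint 10 says m + k is odd — contradiction.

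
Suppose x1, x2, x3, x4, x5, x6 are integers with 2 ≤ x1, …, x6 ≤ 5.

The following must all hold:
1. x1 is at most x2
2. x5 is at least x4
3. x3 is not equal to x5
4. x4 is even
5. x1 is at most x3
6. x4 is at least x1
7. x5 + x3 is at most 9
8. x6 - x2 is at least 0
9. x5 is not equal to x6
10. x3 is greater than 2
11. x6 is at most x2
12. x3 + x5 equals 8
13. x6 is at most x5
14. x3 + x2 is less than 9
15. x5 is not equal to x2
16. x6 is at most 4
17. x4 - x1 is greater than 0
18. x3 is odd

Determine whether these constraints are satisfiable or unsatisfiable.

Satisfiable

One satisfying assignment is x1 = 2, x2 = 4, x3 = 3, x4 = 4, x5 = 5, x6 = 4.
For the less obvious constraints — constraint 7: x5 + x3 = 8; constraint 8: x6 - x2 = 0; constraint 12: x3 + x5 = 8 — and the others hold by inspection.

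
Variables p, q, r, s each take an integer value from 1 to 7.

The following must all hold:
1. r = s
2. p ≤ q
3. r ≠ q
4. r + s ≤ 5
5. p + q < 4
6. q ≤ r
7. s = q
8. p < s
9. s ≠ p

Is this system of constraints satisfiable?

From constraints 1 and 7, r = s = q, so r = q. But constraint 3 says r ≠ q. Contradiction.

Unsatisfiable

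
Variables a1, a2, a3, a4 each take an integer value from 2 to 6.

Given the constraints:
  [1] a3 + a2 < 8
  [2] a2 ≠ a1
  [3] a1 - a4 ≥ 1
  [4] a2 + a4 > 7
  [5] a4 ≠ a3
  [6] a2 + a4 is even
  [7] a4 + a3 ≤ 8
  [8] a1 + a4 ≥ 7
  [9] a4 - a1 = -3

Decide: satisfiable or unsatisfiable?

Satisfiable

Take a1 = 6, a2 = 5, a3 = 2, a4 = 3. Then constraint 1: a3 + a2 = 7; constraint 3: a1 - a4 = 3; constraint 4: a2 + a4 = 8, and every other listed constraint is also met.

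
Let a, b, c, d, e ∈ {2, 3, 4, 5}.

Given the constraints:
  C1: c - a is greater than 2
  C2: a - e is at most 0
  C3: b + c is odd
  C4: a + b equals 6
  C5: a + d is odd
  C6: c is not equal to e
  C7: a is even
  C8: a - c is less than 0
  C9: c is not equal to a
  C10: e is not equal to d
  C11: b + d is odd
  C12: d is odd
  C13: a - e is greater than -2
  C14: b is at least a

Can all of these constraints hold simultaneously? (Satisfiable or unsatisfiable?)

One satisfying assignment is a = 2, b = 4, c = 5, d = 3, e = 2.
For the less obvious constraints — constraint 1: c - a = 3; constraint 2: a - e = 0 — and the others hold by inspection.

Satisfiable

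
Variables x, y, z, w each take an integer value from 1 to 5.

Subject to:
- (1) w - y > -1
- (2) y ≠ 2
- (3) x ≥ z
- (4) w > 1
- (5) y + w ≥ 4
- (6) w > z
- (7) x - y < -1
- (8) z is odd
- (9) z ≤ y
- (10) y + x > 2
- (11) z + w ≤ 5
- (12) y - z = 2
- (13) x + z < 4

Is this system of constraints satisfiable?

Satisfiable

Setting (x, y, z, w) = (1, 3, 1, 4) satisfies everything: constraint 1: w - y = 1; constraint 5: y + w = 7; constraint 7: x - y = -2, and the others follow.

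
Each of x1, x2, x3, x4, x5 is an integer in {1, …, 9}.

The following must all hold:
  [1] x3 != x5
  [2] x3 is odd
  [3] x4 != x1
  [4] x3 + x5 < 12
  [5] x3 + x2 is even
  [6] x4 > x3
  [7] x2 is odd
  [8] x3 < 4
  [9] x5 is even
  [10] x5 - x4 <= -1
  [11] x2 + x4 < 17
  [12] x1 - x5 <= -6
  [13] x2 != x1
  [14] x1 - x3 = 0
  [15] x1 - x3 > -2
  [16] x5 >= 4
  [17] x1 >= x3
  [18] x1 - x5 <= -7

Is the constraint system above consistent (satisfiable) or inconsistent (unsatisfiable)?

Setting (x1, x2, x3, x4, x5) = (1, 5, 1, 9, 8) satisfies everything: constraint 4: x3 + x5 = 9; constraint 10: x5 - x4 = -1; constraint 11: x2 + x4 = 14, and the others follow.

Satisfiable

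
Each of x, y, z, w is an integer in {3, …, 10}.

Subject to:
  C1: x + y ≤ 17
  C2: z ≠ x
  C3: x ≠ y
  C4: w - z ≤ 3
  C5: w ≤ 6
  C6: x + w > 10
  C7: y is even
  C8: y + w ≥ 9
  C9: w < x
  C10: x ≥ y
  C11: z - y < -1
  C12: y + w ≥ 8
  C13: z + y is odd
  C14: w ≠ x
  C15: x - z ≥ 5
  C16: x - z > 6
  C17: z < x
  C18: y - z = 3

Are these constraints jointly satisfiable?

One satisfying assignment is x = 10, y = 6, z = 3, w = 3.
For the less obvious constraints — constraint 1: x + y = 16; constraint 4: w - z = 0 — and the others hold by inspection.

Satisfiable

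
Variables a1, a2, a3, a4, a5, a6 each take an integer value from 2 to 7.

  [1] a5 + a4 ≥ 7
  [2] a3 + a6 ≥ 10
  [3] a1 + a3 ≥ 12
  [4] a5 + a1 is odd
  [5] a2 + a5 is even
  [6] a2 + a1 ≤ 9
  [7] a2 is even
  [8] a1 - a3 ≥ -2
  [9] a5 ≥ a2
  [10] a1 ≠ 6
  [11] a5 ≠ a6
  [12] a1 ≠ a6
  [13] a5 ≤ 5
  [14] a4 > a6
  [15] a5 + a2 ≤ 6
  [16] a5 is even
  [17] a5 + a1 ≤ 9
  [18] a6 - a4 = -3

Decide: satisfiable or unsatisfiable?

Satisfiable

Try a1 = 7, a2 = 2, a3 = 7, a4 = 6, a5 = 2, a6 = 3.
Check constraint 1: a5 + a4 = 8; constraint 2: a3 + a6 = 10; constraint 3: a1 + a3 = 14. The remaining constraints are straightforward to verify.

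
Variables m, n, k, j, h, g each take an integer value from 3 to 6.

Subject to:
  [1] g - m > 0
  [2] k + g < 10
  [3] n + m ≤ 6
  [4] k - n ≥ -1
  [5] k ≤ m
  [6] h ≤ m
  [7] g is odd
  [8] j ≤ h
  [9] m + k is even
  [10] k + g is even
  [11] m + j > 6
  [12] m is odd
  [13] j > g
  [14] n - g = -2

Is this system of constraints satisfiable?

Unsatisfiable

Constraints 1, 6, 8, and 13 give g < j, j ≤ h, h ≤ m, m < g. Chaining: g < j ≤ h ≤ m < g, which forces g < g — impossible.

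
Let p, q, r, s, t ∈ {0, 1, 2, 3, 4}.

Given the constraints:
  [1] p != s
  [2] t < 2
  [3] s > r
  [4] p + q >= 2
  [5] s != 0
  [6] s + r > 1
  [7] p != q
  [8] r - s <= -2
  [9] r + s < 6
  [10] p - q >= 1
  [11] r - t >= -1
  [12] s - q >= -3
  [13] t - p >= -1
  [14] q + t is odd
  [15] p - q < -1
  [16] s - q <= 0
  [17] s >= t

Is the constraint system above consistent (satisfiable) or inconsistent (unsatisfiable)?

Constraints 8, 10, 11, 13, and 16 give r − t ≥ -1, t − p ≥ -1, p − q ≥ 1, q − s ≥ 0, s − r ≥ 2.
Adding all 5 inequalities: the left sides telescope to 0, and the right sides sum to (-1) + (-1) + 1 + 0 + 2 = 1. So 0 ≥ 1, which is false.

Unsatisfiable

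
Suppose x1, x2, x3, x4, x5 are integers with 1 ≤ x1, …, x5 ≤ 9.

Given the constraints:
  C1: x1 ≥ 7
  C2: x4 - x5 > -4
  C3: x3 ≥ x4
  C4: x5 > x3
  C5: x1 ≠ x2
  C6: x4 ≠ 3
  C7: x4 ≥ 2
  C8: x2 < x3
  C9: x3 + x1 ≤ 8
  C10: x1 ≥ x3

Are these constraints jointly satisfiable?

Unsatisfiable

From constraints 3 and 7: x3 ≥ x4 ≥ 2. From constraint 1: x1 ≥ 7. Hence x3 + x1 ≥ 9. But constraint 9 requires x3 + x1 ≤ 8, and 8 < 9. Contradiction.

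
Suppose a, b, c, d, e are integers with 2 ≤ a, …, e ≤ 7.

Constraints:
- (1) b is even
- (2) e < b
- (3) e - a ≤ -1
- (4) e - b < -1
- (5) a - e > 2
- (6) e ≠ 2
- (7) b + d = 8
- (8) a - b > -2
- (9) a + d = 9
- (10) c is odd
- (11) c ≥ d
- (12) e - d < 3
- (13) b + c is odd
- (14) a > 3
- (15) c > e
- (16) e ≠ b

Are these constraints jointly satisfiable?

Try a = 7, b = 6, c = 7, d = 2, e = 3.
Check constraint 3: e - a = -4; constraint 4: e - b = -3. The remaining constraints are straightforward to verify.

Satisfiable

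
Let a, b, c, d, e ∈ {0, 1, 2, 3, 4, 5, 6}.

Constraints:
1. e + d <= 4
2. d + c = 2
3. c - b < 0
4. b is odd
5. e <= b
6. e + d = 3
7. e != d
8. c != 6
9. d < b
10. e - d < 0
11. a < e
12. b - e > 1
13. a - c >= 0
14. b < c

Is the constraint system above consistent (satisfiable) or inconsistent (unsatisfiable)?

Constraints 9, 10, 11, 13, and 14 give c ≤ a, a < e, e < d, d < b, b < c. Chaining: c ≤ a < e < d < b < c, which forces c < c — impossible.

Unsatisfiable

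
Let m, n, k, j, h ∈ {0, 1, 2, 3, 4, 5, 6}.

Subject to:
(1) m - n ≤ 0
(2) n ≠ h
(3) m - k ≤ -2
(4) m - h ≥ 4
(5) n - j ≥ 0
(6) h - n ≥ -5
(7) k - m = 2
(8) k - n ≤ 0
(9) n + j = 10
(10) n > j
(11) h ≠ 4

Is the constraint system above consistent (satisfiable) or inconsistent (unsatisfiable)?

Unsatisfiable

Constraints 3, 4, 6, and 8 give m − h ≥ 4, h − n ≥ -5, n − k ≥ 0, k − m ≥ 2.
Adding all 4 inequalities: the left sides telescope to 0, and the right sides sum to 4 + (-5) + 0 + 2 = 1. So 0 ≥ 1, which is false.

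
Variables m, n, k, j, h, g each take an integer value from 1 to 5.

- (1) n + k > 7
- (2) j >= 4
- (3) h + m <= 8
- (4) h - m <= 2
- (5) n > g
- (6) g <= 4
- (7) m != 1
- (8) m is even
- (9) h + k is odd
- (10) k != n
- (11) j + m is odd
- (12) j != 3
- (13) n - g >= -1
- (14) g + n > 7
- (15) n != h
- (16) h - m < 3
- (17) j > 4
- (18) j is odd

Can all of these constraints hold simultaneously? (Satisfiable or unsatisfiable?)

Satisfiable

One satisfying assignment is m = 2, n = 5, k = 4, j = 5, h = 3, g = 4.
For the less obvious constraints — constraint 1: n + k = 9; constraint 3: h + m = 5; constraint 4: h - m = 1 — and the others hold by inspection.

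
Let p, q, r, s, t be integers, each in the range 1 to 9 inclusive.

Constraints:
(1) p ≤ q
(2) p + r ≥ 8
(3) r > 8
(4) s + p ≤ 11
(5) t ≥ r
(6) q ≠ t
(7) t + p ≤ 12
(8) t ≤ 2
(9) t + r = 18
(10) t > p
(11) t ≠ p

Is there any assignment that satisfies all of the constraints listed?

From constraint 3: r ≥ 9. From constraints 5 and 8: r ≤ t and t ≤ 2, so r ≤ 2. But 2 < 9, so no value of r works.

Unsatisfiable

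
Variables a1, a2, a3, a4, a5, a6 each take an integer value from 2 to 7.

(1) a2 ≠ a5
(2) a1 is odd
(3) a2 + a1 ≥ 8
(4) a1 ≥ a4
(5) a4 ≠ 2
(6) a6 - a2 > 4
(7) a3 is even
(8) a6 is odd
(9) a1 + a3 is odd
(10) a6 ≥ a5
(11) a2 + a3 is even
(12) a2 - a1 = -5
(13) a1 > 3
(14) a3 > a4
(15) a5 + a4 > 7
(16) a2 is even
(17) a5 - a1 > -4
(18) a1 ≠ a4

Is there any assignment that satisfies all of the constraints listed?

Try a1 = 7, a2 = 2, a3 = 4, a4 = 3, a5 = 6, a6 = 7.
Check constraint 3: a2 + a1 = 9; constraint 6: a6 - a2 = 5; constraint 12: a2 - a1 = -5. The remaining constraints are straightforward to verify.

Satisfiable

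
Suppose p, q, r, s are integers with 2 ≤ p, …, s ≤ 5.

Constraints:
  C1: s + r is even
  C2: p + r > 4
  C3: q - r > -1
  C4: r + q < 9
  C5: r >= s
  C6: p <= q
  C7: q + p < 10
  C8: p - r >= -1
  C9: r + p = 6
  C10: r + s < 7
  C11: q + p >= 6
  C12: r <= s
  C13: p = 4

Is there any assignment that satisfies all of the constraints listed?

Try p = 4, q = 4, r = 2, s = 2.
Check constraint 2: p + r = 6; constraint 3: q - r = 2; constraint 4: r + q = 6. The remaining constraints are straightforward to verify.

Satisfiable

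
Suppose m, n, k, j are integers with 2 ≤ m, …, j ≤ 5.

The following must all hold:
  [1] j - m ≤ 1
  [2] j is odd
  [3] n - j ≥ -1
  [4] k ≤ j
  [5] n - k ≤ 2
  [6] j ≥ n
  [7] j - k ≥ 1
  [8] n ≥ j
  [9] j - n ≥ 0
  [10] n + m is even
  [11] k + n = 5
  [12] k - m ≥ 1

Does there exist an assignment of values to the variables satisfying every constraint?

Unsatisfiable

Constraints 1, 7, and 12 give m − j ≥ -1, j − k ≥ 1, k − m ≥ 1.
Adding all 3 inequalities: the left sides telescope to 0, and the right sides sum to (-1) + 1 + 1 = 1. So 0 ≥ 1, which is false.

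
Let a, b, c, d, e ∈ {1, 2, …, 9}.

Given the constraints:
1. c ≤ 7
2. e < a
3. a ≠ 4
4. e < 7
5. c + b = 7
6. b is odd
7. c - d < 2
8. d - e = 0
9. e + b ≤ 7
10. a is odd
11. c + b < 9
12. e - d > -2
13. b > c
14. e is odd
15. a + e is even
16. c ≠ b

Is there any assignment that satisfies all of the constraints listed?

Setting (a, b, c, d, e) = (3, 5, 2, 1, 1) satisfies everything: constraint 5: c + b = 7; constraint 7: c - d = 1, and the others follow.

Satisfiable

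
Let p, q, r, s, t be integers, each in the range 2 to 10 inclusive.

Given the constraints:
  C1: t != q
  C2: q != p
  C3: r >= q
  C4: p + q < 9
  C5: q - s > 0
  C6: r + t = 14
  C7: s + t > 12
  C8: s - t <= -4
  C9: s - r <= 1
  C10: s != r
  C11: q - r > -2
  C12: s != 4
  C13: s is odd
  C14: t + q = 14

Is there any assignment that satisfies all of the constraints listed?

The assignment p = 2, q = 4, r = 4, s = 3, t = 10 works:
  constraint 4 holds since p + q = 6.
  constraint 5 holds since q - s = 1.
  constraint 6 holds since r + t = 14.
The rest check out directly.

Satisfiable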